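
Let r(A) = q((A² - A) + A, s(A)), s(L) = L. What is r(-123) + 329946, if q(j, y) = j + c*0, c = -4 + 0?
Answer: 345075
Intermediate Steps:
c = -4
q(j, y) = j (q(j, y) = j - 4*0 = j + 0 = j)
r(A) = A² (r(A) = (A² - A) + A = A²)
r(-123) + 329946 = (-123)² + 329946 = 15129 + 329946 = 345075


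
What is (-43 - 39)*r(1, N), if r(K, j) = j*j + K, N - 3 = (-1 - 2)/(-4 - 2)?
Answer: -2173/2 ≈ -1086.5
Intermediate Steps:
N = 7/2 (N = 3 + (-1 - 2)/(-4 - 2) = 3 - 3/(-6) = 3 - 3*(-⅙) = 3 + ½ = 7/2 ≈ 3.5000)
r(K, j) = K + j² (r(K, j) = j² + K = K + j²)
(-43 - 39)*r(1, N) = (-43 - 39)*(1 + (7/2)²) = -82*(1 + 49/4) = -82*53/4 = -2173/2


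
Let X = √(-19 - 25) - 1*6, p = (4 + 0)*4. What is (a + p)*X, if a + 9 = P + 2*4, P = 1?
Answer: -96 + 32*I*√11 ≈ -96.0 + 106.13*I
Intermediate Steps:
p = 16 (p = 4*4 = 16)
a = 0 (a = -9 + (1 + 2*4) = -9 + (1 + 8) = -9 + 9 = 0)
X = -6 + 2*I*√11 (X = √(-44) - 6 = 2*I*√11 - 6 = -6 + 2*I*√11 ≈ -6.0 + 6.6332*I)
(a + p)*X = (0 + 16)*(-6 + 2*I*√11) = 16*(-6 + 2*I*√11) = -96 + 32*I*√11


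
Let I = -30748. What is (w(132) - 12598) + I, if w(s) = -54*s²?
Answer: -984242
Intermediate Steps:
(w(132) - 12598) + I = (-54*132² - 12598) - 30748 = (-54*17424 - 12598) - 30748 = (-940896 - 12598) - 30748 = -953494 - 30748 = -984242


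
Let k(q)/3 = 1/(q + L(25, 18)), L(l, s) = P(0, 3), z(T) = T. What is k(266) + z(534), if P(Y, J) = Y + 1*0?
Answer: 142047/266 ≈ 534.01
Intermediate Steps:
P(Y, J) = Y (P(Y, J) = Y + 0 = Y)
L(l, s) = 0
k(q) = 3/q (k(q) = 3/(q + 0) = 3/q)
k(266) + z(534) = 3/266 + 534 = 142047/266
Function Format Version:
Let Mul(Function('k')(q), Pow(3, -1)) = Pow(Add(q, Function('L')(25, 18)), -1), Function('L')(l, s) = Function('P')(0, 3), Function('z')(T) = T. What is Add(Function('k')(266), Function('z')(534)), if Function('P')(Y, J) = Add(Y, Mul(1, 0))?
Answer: Rational(142047, 266) ≈ 534.01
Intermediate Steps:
Function('P')(Y, J) = Y (Function('P')(Y, J) = Add(Y, 0) = Y)
Function('L')(l, s) = 0
Function('k')(q) = Mul(3, Pow(q, -1)) (Function('k')(q) = Mul(3, Pow(Add(q, 0), -1)) = Mul(3, Pow(q, -1)))
Add(Function('k')(266), Function('z')(534)) = Add(Mul(3, Pow(266, -1)), 534) = Add(Mul(3, Rational(1, 266)), 534) = Add(Rational(3, 266), 534) = Rational(142047, 266)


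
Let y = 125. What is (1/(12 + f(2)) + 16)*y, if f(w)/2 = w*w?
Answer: 8025/4 ≈ 2006.3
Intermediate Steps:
f(w) = 2*w² (f(w) = 2*(w*w) = 2*w²)
(1/(12 + f(2)) + 16)*y = (1/(12 + 2*2²) + 16)*125 = (1/(12 + 2*4) + 16)*125 = (1/(12 + 8) + 16)*125 = (1/20 + 16)*125 = (321/20)*125 = 8025/4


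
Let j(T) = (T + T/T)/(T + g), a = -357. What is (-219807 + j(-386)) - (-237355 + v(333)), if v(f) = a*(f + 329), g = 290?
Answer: 24373057/96 ≈ 2.5389e+5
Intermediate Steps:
v(f) = -117453 - 357*f (v(f) = -357*(f + 329) = -357*(329 + f) = -117453 - 357*f)
j(T) = (1 + T)/(290 + T) (j(T) = (T + T/T)/(T + 290) = (T + 1)/(290 + T) = (1 + T)/(290 + T))
(-219807 + j(-386)) - (-237355 + v(333)) = (-219807 + (1 - 386)/(290 - 386)) - (-237355 + (-117453 - 357*333)) = (-219807 - 385/(-96)) - (-237355 + (-117453 - 118881)) = (-219807 - 1/96*(-385)) - (-237355 - 236334) = (-219807 + 385/96) - 1*(-473689) = -21101087/96 + 473689 = 24373057/96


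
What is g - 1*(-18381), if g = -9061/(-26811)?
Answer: 492822052/26811 ≈ 18381.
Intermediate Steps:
g = 9061/26811 (g = -9061*(-1/26811) = 9061/26811 ≈ 0.33796)
g - 1*(-18381) = 9061/26811 - 1*(-18381) = 9061/26811 + 18381 = 492822052/26811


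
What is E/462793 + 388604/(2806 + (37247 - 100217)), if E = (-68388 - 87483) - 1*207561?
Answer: -50427183455/6960869513 ≈ -7.2444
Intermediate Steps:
E = -363432 (E = -155871 - 207561 = -363432)
E/462793 + 388604/(2806 + (37247 - 100217)) = -363432/462793 + 388604/(2806 + (37247 - 100217)) = -363432*1/462793 + 388604/(2806 - 62970) = -363432/462793 + 388604/(-60164) = -363432/462793 + 388604*(-1/60164) = -363432/462793 - 97151/15041 = -50427183455/6960869513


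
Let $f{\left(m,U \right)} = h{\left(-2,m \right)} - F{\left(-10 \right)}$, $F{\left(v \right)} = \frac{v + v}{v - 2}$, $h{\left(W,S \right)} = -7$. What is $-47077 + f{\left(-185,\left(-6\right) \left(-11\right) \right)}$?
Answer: $- \frac{141257}{3} \approx -47086.0$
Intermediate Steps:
$F{\left(v \right)} = \frac{2 v}{-2 + v}$
$f{\left(m,U \right)} = - \frac{26}{3}$ ($f{\left(m,U \right)} = -7 - 2 \left(-10\right) \frac{1}{-2 - 10} = -7 - 2 \left(-10\right) \frac{1}{-12} = -7 - 2 \left(-10\right) \left(- \frac{1}{12}\right) = -7 - \frac{5}{3} = - \frac{26}{3}$)
$-47077 + f{\left(-185,\left(-6\right) \left(-11\right) \right)} = -47077 - \frac{26}{3} = - \frac{141257}{3}$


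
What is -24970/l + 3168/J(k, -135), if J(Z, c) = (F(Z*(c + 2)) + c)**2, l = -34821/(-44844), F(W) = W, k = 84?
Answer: -5302173149527496/164881625127 ≈ -32157.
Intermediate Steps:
l = 11607/14948 (l = -34821*(-1/44844) = 11607/14948 ≈ 0.77649)
J(Z, c) = (c + Z*(2 + c))**2 (J(Z, c) = (Z*(c + 2) + c)**2 = (Z*(2 + c) + c)**2 = (c + Z*(2 + c))**2)
-24970/l + 3168/J(k, -135) = -24970/11607/14948 + 3168/((-135 + 84*(2 - 135))**2) = -24970*14948/11607 + 3168/((-135 + 84*(-133))**2) = -373251560/11607 + 3168/((-135 - 11172)**2) = -373251560/11607 + 3168/((-11307)**2) = -373251560/11607 + 3168/127848249 = -373251560/11607 + 3168*(1/127848249) = -373251560/11607 + 352/14205361 = -5302173149527496/164881625127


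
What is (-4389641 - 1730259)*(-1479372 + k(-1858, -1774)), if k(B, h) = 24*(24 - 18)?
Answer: 9052727437200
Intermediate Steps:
k(B, h) = 144 (k(B, h) = 24*6 = 144)
(-4389641 - 1730259)*(-1479372 + k(-1858, -1774)) = (-4389641 - 1730259)*(-1479372 + 144) = -6119900*(-1479228) = 9052727437200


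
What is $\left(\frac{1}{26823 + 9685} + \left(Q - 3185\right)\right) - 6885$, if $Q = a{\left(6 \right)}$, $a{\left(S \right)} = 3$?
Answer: $- \frac{367526035}{36508} \approx -10067.0$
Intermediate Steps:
$Q = 3$
$\left(\frac{1}{26823 + 9685} + \left(Q - 3185\right)\right) - 6885 = \left(\frac{1}{26823 + 9685} + \left(3 - 3185\right)\right) - 6885 = \left(\frac{1}{36508} + \left(3 - 3185\right)\right) - 6885 = \left(\frac{1}{36508} - 3182\right) - 6885 = - \frac{116168455}{36508} - 6885 = - \frac{367526035}{36508}$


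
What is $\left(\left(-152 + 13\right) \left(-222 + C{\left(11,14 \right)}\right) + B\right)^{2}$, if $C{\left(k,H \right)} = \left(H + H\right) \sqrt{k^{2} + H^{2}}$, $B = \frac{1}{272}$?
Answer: $\frac{425705850624321}{73984} - \frac{8166755821 \sqrt{317}}{34} \approx 1.4774 \cdot 10^{9}$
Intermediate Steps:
$B = \frac{1}{272} \approx 0.0036765$
$C{\left(k,H \right)} = 2 H \sqrt{H^{2} + k^{2}}$
$\left(\left(-152 + 13\right) \left(-222 + C{\left(11,14 \right)}\right) + B\right)^{2} = \left(\left(-152 + 13\right) \left(-222 + 2 \cdot 14 \sqrt{14^{2} + 11^{2}}\right) + \frac{1}{272}\right)^{2} = \left(- 139 \left(-222 + 2 \cdot 14 \sqrt{196 + 121}\right) + \frac{1}{272}\right)^{2} = \left(- 139 \left(-222 + 2 \cdot 14 \sqrt{317}\right) + \frac{1}{272}\right)^{2} = \left(- 139 \left(-222 + 28 \sqrt{317}\right) + \frac{1}{272}\right)^{2} = \left(\left(30858 - 3892 \sqrt{317}\right) + \frac{1}{272}\right)^{2} = \left(\frac{8393377}{272} - 3892 \sqrt{317}\right)^{2}$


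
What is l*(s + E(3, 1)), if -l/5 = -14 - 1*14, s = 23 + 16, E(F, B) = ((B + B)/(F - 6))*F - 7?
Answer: 4200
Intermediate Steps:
E(F, B) = -7 + 2*B*F/(-6 + F) (E(F, B) = ((2*B)/(-6 + F))*F - 7 = (2*B/(-6 + F))*F - 7 = 2*B*F/(-6 + F) - 7 = -7 + 2*B*F/(-6 + F))
s = 39
l = 140 (l = -5*(-14 - 1*14) = -5*(-14 - 14) = -5*(-28) = 140)
l*(s + E(3, 1)) = 140*(39 + (42 - 7*3 + 2*1*3)/(-6 + 3)) = 140*(39 + (42 - 21 + 6)/(-3)) = 140*(39 - ⅓*27) = 140*(39 - 9) = 140*30 = 4200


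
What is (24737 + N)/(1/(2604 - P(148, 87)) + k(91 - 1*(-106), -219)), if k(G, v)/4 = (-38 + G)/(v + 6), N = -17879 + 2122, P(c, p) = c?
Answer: -1565896480/520601 ≈ -3007.9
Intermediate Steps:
N = -15757
k(G, v) = 4*(-38 + G)/(6 + v) (k(G, v) = 4*((-38 + G)/(v + 6)) = 4*((-38 + G)/(6 + v)) = 4*(-38 + G)/(6 + v))
(24737 + N)/(1/(2604 - P(148, 87)) + k(91 - 1*(-106), -219)) = (24737 - 15757)/(1/(2604 - 1*148) + 4*(-38 + (91 - 1*(-106)))/(6 - 219)) = 8980/(1/(2604 - 148) + 4*(-38 + (91 + 106))/(-213)) = 8980/(1/2456 + 4*(-1/213)*(-38 + 197)) = 8980/(1/2456 + 4*(-1/213)*159) = 8980/(1/2456 - 212/71) = 8980/(-520601/174376) = 8980*(-174376/520601) = -1565896480/520601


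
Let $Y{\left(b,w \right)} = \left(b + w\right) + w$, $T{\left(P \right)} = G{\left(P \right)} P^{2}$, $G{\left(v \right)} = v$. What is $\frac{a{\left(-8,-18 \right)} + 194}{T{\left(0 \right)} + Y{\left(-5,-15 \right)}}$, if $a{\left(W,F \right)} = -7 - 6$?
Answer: $- \frac{181}{35} \approx -5.1714$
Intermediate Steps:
$a{\left(W,F \right)} = -13$ ($a{\left(W,F \right)} = -7 - 6 = -13$)
$T{\left(P \right)} = P^{3}$ ($T{\left(P \right)} = P P^{2} = P^{3}$)
$Y{\left(b,w \right)} = b + 2 w$
$\frac{a{\left(-8,-18 \right)} + 194}{T{\left(0 \right)} + Y{\left(-5,-15 \right)}} = \frac{-13 + 194}{0^{3} + \left(-5 + 2 \left(-15\right)\right)} = \frac{181}{0 - 35} = \frac{181}{-35} = 181 \left(- \frac{1}{35}\right) = - \frac{181}{35}$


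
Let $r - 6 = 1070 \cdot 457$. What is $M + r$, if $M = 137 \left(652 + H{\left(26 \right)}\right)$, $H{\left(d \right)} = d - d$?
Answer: $578320$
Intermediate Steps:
$r = 488996$ ($r = 6 + 1070 \cdot 457 = 6 + 488990 = 488996$)
$H{\left(d \right)} = 0$
$M = 89324$ ($M = 137 \left(652 + 0\right) = 137 \cdot 652 = 89324$)
$M + r = 89324 + 488996 = 578320$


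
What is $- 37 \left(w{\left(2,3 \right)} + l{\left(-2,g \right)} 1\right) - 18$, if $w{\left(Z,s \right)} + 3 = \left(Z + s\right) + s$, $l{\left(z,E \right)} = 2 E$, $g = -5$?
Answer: $167$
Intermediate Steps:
$w{\left(Z,s \right)} = -3 + Z + 2 s$ ($w{\left(Z,s \right)} = -3 + \left(\left(Z + s\right) + s\right) = -3 + \left(Z + 2 s\right) = -3 + Z + 2 s$)
$- 37 \left(w{\left(2,3 \right)} + l{\left(-2,g \right)} 1\right) - 18 = - 37 \left(\left(-3 + 2 + 2 \cdot 3\right) + 2 \left(-5\right) 1\right) - 18 = - 37 \left(\left(-3 + 2 + 6\right) - 10\right) - 18 = - 37 \left(5 - 10\right) - 18 = \left(-37\right) \left(-5\right) - 18 = 185 - 18 = 167$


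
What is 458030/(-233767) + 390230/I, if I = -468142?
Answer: -152822988335/54718075457 ≈ -2.7929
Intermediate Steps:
458030/(-233767) + 390230/I = 458030/(-233767) + 390230/(-468142) = 458030*(-1/233767) + 390230*(-1/468142) = -458030/233767 - 195115/234071 = -152822988335/54718075457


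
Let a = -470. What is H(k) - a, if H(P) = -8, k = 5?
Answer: 462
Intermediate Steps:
H(k) - a = -8 - 1*(-470) = -8 + 470 = 462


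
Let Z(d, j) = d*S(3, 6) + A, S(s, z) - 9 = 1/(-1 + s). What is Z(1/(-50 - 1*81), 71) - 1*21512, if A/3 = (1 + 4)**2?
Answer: -5616513/262 ≈ -21437.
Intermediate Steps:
S(s, z) = 9 + 1/(-1 + s)
A = 75 (A = 3*(1 + 4)**2 = 3*5**2 = 3*25 = 75)
Z(d, j) = 75 + 19*d/2 (Z(d, j) = d*((-8 + 9*3)/(-1 + 3)) + 75 = d*((-8 + 27)/2) + 75 = d*((1/2)*19) + 75 = d*(19/2) + 75 = 19*d/2 + 75 = 75 + 19*d/2)
Z(1/(-50 - 1*81), 71) - 1*21512 = (75 + 19/(2*(-50 - 1*81))) - 1*21512 = (75 + 19/(2*(-50 - 81))) - 21512 = (75 + (19/2)/(-131)) - 21512 = (75 + (19/2)*(-1/131)) - 21512 = (75 - 19/262) - 21512 = 19631/262 - 21512 = -5616513/262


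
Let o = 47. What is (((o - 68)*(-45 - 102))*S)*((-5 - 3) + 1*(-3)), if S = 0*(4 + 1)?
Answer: 0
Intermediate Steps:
S = 0 (S = 0*5 = 0)
(((o - 68)*(-45 - 102))*S)*((-5 - 3) + 1*(-3)) = (((47 - 68)*(-45 - 102))*0)*((-5 - 3) + 1*(-3)) = (-21*(-147)*0)*(-8 - 3) = (3087*0)*(-11) = 0*(-11) = 0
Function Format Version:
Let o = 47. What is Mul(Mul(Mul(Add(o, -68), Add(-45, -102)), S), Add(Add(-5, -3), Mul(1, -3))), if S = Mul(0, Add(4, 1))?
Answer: 0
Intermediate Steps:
S = 0 (S = Mul(0, 5) = 0)
Mul(Mul(Mul(Add(o, -68), Add(-45, -102)), S), Add(Add(-5, -3), Mul(1, -3))) = Mul(Mul(Mul(Add(47, -68), Add(-45, -102)), 0), Add(Add(-5, -3), Mul(1, -3))) = Mul(Mul(Mul(-21, -147), 0), Add(-8, -3)) = Mul(Mul(3087, 0), -11) = Mul(0, -11) = 0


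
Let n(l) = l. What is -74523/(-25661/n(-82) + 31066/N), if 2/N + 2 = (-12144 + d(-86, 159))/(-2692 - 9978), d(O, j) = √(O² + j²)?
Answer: 1085180087813657095/230974804614412414 - 83857646523595*√32677/230974804614412414 ≈ 4.6326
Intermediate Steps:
N = 2/(-6598/6335 - √32677/12670) (N = 2/(-2 + (-12144 + √((-86)² + 159²))/(-2692 - 9978)) = 2/(-2 + (-12144 + √(7396 + 25281))/(-12670)) = 2/(-2 + (-12144 + √32677)*(-1/12670)) = 2/(-2 + (6072/6335 - √32677/12670)) = 2/(-6598/6335 - √32677/12670) ≈ -1.8943)
-74523/(-25661/n(-82) + 31066/N) = -74523/(-25661/(-82) + 31066/(-47769520/24871677 + 3620*√32677/24871677)) = -74523/(-25661*(-1/82) + 31066/(-47769520/24871677 + 3620*√32677/24871677)) = -74523/(25661/82 + 31066/(-47769520/24871677 + 3620*√32677/24871677))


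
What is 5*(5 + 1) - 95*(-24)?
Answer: 2310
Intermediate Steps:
5*(5 + 1) - 95*(-24) = 5*6 + 2280 = 30 + 2280 = 2310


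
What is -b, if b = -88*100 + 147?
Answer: 8653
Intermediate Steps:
b = -8653 (b = -8800 + 147 = -8653)
-b = -1*(-8653) = 8653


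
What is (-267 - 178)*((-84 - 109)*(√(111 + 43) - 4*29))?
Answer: -9962660 + 85885*√154 ≈ -8.8968e+6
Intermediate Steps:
(-267 - 178)*((-84 - 109)*(√(111 + 43) - 4*29)) = -(-85885)*(√154 - 116) = -(-85885)*(-116 + √154) = -445*(22388 - 193*√154) = -9962660 + 85885*√154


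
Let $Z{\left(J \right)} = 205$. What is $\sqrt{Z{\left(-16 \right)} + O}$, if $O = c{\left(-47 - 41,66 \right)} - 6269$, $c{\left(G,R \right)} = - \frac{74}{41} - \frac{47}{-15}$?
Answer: $\frac{i \sqrt{2293053945}}{615} \approx 77.863 i$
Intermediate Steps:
$c{\left(G,R \right)} = \frac{817}{615}$ ($c{\left(G,R \right)} = \left(-74\right) \frac{1}{41} - - \frac{47}{15} = - \frac{74}{41} + \frac{47}{15} = \frac{817}{615}$)
$O = - \frac{3854618}{615}$ ($O = \frac{817}{615} - 6269 = - \frac{3854618}{615} \approx -6267.7$)
$\sqrt{Z{\left(-16 \right)} + O} = \sqrt{205 - \frac{3854618}{615}} = \sqrt{- \frac{3728543}{615}} = \frac{i \sqrt{2293053945}}{615}$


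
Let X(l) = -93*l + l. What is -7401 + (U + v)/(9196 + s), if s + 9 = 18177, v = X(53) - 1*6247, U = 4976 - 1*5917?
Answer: -50633257/6841 ≈ -7401.4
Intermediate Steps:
X(l) = -92*l
U = -941 (U = 4976 - 5917 = -941)
v = -11123 (v = -92*53 - 1*6247 = -4876 - 6247 = -11123)
s = 18168 (s = -9 + 18177 = 18168)
-7401 + (U + v)/(9196 + s) = -7401 + (-941 - 11123)/(9196 + 18168) = -7401 - 12064/27364 = -7401 - 12064*1/27364 = -7401 - 3016/6841 = -50633257/6841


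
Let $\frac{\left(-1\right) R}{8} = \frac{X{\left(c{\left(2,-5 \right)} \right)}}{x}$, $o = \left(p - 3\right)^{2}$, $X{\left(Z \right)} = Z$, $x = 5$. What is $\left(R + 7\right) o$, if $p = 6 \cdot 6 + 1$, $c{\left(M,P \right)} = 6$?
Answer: $- \frac{15028}{5} \approx -3005.6$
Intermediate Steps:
$p = 37$ ($p = 36 + 1 = 37$)
$o = 1156$ ($o = \left(37 - 3\right)^{2} = 34^{2} = 1156$)
$R = - \frac{48}{5}$ ($R = - 8 \cdot \frac{6}{5} = - 8 \cdot 6 \cdot \frac{1}{5} = \left(-8\right) \frac{6}{5} = - \frac{48}{5} \approx -9.6$)
$\left(R + 7\right) o = \left(- \frac{48}{5} + 7\right) 1156 = \left(- \frac{13}{5}\right) 1156 = - \frac{15028}{5}$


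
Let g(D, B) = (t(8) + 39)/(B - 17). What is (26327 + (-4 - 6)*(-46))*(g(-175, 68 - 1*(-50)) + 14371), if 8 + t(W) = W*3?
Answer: 38882026962/101 ≈ 3.8497e+8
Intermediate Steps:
t(W) = -8 + 3*W (t(W) = -8 + W*3 = -8 + 3*W)
g(D, B) = 55/(-17 + B) (g(D, B) = ((-8 + 3*8) + 39)/(B - 17) = ((-8 + 24) + 39)/(-17 + B) = (16 + 39)/(-17 + B) = 55/(-17 + B))
(26327 + (-4 - 6)*(-46))*(g(-175, 68 - 1*(-50)) + 14371) = (26327 + (-4 - 6)*(-46))*(55/(-17 + (68 - 1*(-50))) + 14371) = (26327 - 10*(-46))*(55/(-17 + (68 + 50)) + 14371) = (26327 + 460)*(55/(-17 + 118) + 14371) = 26787*(55/101 + 14371) = 26787*(1451526/101) = 38882026962/101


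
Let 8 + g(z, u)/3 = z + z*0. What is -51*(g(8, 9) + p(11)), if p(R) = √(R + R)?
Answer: -51*√22 ≈ -239.21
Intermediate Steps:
g(z, u) = -24 + 3*z (g(z, u) = -24 + 3*(z + z*0) = -24 + 3*(z + 0) = -24 + 3*z)
p(R) = √2*√R (p(R) = √(2*R) = √2*√R)
-51*(g(8, 9) + p(11)) = -51*((-24 + 3*8) + √2*√11) = -51*((-24 + 24) + √22) = -51*(0 + √22) = -51*√22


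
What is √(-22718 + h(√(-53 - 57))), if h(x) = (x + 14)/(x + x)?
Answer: √(-274881750 - 770*I*√110)/110 ≈ 0.0022141 - 150.72*I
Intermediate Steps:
h(x) = (14 + x)/(2*x) (h(x) = (14 + x)/((2*x)) = (14 + x)*(1/(2*x)) = (14 + x)/(2*x))
√(-22718 + h(√(-53 - 57))) = √(-22718 + (14 + √(-53 - 57))/(2*(√(-53 - 57)))) = √(-22718 + (14 + √(-110))/(2*(√(-110)))) = √(-22718 + (14 + I*√110)/(2*((I*√110)))) = √(-22718 + (-I*√110/110)*(14 + I*√110)/2) = √(-22718 - I*√110*(14 + I*√110)/220)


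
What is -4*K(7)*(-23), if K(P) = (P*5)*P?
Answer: 22540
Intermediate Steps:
K(P) = 5*P² (K(P) = (5*P)*P = 5*P²)
-4*K(7)*(-23) = -20*7²*(-23) = -20*49*(-23) = -4*245*(-23) = -980*(-23) = 22540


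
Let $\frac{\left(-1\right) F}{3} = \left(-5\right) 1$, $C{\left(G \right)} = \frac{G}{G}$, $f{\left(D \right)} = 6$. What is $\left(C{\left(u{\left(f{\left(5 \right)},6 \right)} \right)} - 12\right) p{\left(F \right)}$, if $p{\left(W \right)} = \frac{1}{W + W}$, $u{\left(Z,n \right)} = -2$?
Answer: $- \frac{11}{30} \approx -0.36667$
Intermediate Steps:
$C{\left(G \right)} = 1$
$F = 15$ ($F = - 3 \left(\left(-5\right) 1\right) = \left(-3\right) \left(-5\right) = 15$)
$p{\left(W \right)} = \frac{1}{2 W}$
$\left(C{\left(u{\left(f{\left(5 \right)},6 \right)} \right)} - 12\right) p{\left(F \right)} = \left(1 - 12\right) \frac{1}{2 \cdot 15} = - 11 \cdot \frac{1}{2} \cdot \frac{1}{15} = \left(-11\right) \frac{1}{30} = - \frac{11}{30}$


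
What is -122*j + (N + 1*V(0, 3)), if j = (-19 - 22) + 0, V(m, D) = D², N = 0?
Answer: 5011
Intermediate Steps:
j = -41 (j = -41 + 0 = -41)
-122*j + (N + 1*V(0, 3)) = -122*(-41) + (0 + 1*3²) = 5002 + (0 + 1*9) = 5002 + (0 + 9) = 5002 + 9 = 5011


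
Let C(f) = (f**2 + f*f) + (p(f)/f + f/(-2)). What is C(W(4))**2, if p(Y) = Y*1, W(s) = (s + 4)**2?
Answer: 66601921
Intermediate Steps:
W(s) = (4 + s)**2
p(Y) = Y
C(f) = 1 + 2*f**2 - f/2 (C(f) = (f**2 + f*f) + (f/f + f/(-2)) = (f**2 + f**2) + (1 + f*(-1/2)) = 2*f**2 + (1 - f/2) = 1 + 2*f**2 - f/2)
C(W(4))**2 = (1 + 2*((4 + 4)**2)**2 - (4 + 4)**2/2)**2 = (1 + 2*(8**2)**2 - 1/2*8**2)**2 = (1 + 2*64**2 - 1/2*64)**2 = (1 + 2*4096 - 32)**2 = (1 + 8192 - 32)**2 = 8161**2 = 66601921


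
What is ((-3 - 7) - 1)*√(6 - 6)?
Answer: 0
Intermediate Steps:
((-3 - 7) - 1)*√(6 - 6) = (-10 - 1)*√0 = -11*0 = 0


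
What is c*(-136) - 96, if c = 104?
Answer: -14240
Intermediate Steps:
c*(-136) - 96 = 104*(-136) - 96 = -14144 - 96 = -14240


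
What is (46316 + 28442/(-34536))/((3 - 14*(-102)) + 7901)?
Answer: 799770467/161144976 ≈ 4.9631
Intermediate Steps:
(46316 + 28442/(-34536))/((3 - 14*(-102)) + 7901) = (46316 + 28442*(-1/34536))/((3 + 1428) + 7901) = (46316 - 14221/17268)/(1431 + 7901) = (799770467/17268)/9332 = (799770467/17268)*(1/9332) = 799770467/161144976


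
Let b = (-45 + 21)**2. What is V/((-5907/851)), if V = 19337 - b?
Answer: -15965611/5907 ≈ -2702.8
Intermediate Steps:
b = 576 (b = (-24)**2 = 576)
V = 18761 (V = 19337 - 1*576 = 19337 - 576 = 18761)
V/((-5907/851)) = 18761/((-5907/851)) = 18761/((-5907*1/851)) = 18761/(-5907/851) = 18761*(-851/5907) = -15965611/5907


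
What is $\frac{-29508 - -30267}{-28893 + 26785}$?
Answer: $- \frac{759}{2108} \approx -0.36006$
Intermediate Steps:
$\frac{-29508 - -30267}{-28893 + 26785} = \frac{-29508 + 30267}{-2108} = 759 \left(- \frac{1}{2108}\right) = - \frac{759}{2108}$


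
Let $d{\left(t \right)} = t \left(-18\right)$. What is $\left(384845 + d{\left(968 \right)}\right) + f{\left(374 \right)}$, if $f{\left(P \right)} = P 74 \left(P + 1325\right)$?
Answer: $47388945$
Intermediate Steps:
$f{\left(P \right)} = 74 P \left(1325 + P\right)$
$d{\left(t \right)} = - 18 t$
$\left(384845 + d{\left(968 \right)}\right) + f{\left(374 \right)} = \left(384845 - 17424\right) + 74 \cdot 374 \left(1325 + 374\right) = \left(384845 - 17424\right) + 74 \cdot 374 \cdot 1699 = 367421 + 47021524 = 47388945$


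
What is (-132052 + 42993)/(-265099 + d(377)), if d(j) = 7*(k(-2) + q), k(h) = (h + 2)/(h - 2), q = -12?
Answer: 89059/265183 ≈ 0.33584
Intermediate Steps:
k(h) = (2 + h)/(-2 + h)
d(j) = -84 (d(j) = 7*((2 - 2)/(-2 - 2) - 12) = 7*(0/(-4) - 12) = 7*(-1/4*0 - 12) = 7*(0 - 12) = 7*(-12) = -84)
(-132052 + 42993)/(-265099 + d(377)) = (-132052 + 42993)/(-265099 - 84) = -89059/(-265183) = -89059*(-1/265183) = 89059/265183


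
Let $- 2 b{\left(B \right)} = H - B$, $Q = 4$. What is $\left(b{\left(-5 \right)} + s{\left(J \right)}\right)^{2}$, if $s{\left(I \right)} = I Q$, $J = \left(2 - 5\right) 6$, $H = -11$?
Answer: $4761$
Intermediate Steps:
$b{\left(B \right)} = \frac{11}{2} + \frac{B}{2}$ ($b{\left(B \right)} = - \frac{-11 - B}{2} = \frac{11}{2} + \frac{B}{2}$)
$J = -18$ ($J = \left(-3\right) 6 = -18$)
$s{\left(I \right)} = 4 I$ ($s{\left(I \right)} = I 4 = 4 I$)
$\left(b{\left(-5 \right)} + s{\left(J \right)}\right)^{2} = \left(\left(\frac{11}{2} + \frac{1}{2} \left(-5\right)\right) + 4 \left(-18\right)\right)^{2} = \left(\left(\frac{11}{2} - \frac{5}{2}\right) - 72\right)^{2} = \left(3 - 72\right)^{2} = \left(-69\right)^{2} = 4761$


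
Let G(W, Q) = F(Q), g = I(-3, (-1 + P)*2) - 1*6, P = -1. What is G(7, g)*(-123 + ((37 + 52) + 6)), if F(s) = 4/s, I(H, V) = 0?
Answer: 56/3 ≈ 18.667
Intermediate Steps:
g = -6 (g = 0 - 1*6 = 0 - 6 = -6)
G(W, Q) = 4/Q
G(7, g)*(-123 + ((37 + 52) + 6)) = (4/(-6))*(-123 + ((37 + 52) + 6)) = (4*(-⅙))*(-123 + (89 + 6)) = -2*(-123 + 95)/3 = -⅔*(-28) = 56/3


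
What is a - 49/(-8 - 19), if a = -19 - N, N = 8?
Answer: -680/27 ≈ -25.185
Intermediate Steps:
a = -27 (a = -19 - 1*8 = -19 - 8 = -27)
a - 49/(-8 - 19) = -27 - 49/(-8 - 19) = -27 - 49/(-27) = -27 - 1/27*(-49) = -27 + 49/27 = -680/27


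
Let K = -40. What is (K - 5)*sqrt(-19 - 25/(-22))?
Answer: -45*I*sqrt(8646)/22 ≈ -190.19*I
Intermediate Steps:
(K - 5)*sqrt(-19 - 25/(-22)) = (-40 - 5)*sqrt(-19 - 25/(-22)) = -45*sqrt(-19 - 25*(-1/22)) = -45*sqrt(-19 + 25/22) = -45*I*sqrt(8646)/22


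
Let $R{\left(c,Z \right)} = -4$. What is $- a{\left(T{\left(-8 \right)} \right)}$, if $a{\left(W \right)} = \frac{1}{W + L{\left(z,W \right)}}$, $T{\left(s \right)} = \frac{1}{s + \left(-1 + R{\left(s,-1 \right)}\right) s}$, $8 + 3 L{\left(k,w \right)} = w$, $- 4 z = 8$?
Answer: $\frac{8}{21} \approx 0.38095$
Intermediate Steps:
$z = -2$ ($z = \left(- \frac{1}{4}\right) 8 = -2$)
$L{\left(k,w \right)} = - \frac{8}{3} + \frac{w}{3}$
$T{\left(s \right)} = - \frac{1}{4 s}$ ($T{\left(s \right)} = \frac{1}{s + \left(-1 - 4\right) s} = \frac{1}{s - 5 s} = \frac{1}{\left(-4\right) s} = - \frac{1}{4 s}$)
$a{\left(W \right)} = \frac{1}{- \frac{8}{3} + \frac{4 W}{3}}$ ($a{\left(W \right)} = \frac{1}{W + \left(- \frac{8}{3} + \frac{W}{3}\right)} = \frac{1}{- \frac{8}{3} + \frac{4 W}{3}}$)
$- a{\left(T{\left(-8 \right)} \right)} = - \frac{3}{4 \left(-2 - \frac{1}{4 \left(-8\right)}\right)} = - \frac{3}{4 \left(-2 - - \frac{1}{32}\right)} = - \frac{3}{4 \left(-2 + \frac{1}{32}\right)} = - \frac{3}{4 \left(- \frac{63}{32}\right)} = - \frac{3 \left(-32\right)}{4 \cdot 63} = \left(-1\right) \left(- \frac{8}{21}\right) = \frac{8}{21}$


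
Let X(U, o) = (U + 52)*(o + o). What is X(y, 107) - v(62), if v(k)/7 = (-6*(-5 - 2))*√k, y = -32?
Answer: 4280 - 294*√62 ≈ 1965.0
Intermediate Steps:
X(U, o) = 2*o*(52 + U) (X(U, o) = (52 + U)*(2*o) = 2*o*(52 + U))
v(k) = 294*√k (v(k) = 7*((-6*(-5 - 2))*√k) = 7*((-6*(-7))*√k) = 7*(42*√k) = 294*√k)
X(y, 107) - v(62) = 2*107*(52 - 32) - 294*√62 = 2*107*20 - 294*√62 = 4280 - 294*√62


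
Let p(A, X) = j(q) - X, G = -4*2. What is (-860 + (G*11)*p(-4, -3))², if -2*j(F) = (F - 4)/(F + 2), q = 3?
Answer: 32080896/25 ≈ 1.2832e+6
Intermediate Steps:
j(F) = -(-4 + F)/(2*(2 + F)) (j(F) = -(F - 4)/(2*(F + 2)) = -(-4 + F)/(2*(2 + F)))
G = -8
p(A, X) = ⅒ - X (p(A, X) = (4 - 1*3)/(2*(2 + 3)) - X = (½)*(4 - 3)/5 - X = (½)*(⅕)*1 - X = ⅒ - X)
(-860 + (G*11)*p(-4, -3))² = (-860 + (-8*11)*(⅒ - 1*(-3)))² = (-860 - 88*(⅒ + 3))² = (-860 - 88*31/10)² = (-860 - 1364/5)² = (-5664/5)² = 32080896/25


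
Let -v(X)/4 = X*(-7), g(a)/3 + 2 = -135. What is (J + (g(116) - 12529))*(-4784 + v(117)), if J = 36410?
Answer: -35392760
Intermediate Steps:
g(a) = -411 (g(a) = -6 + 3*(-135) = -6 - 405 = -411)
v(X) = 28*X (v(X) = -4*X*(-7) = -(-28)*X = 28*X)
(J + (g(116) - 12529))*(-4784 + v(117)) = (36410 + (-411 - 12529))*(-4784 + 28*117) = (36410 - 12940)*(-4784 + 3276) = 23470*(-1508) = -35392760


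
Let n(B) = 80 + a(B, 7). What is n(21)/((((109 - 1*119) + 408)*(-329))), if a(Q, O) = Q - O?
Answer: -1/1393 ≈ -0.00071787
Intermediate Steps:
n(B) = 73 + B (n(B) = 80 + (B - 1*7) = 80 + (B - 7) = 80 + (-7 + B) = 73 + B)
n(21)/((((109 - 1*119) + 408)*(-329))) = (73 + 21)/((((109 - 1*119) + 408)*(-329))) = 94/((((109 - 119) + 408)*(-329))) = 94/(((-10 + 408)*(-329))) = 94/((398*(-329))) = 94/(-130942) = 94*(-1/130942) = -1/1393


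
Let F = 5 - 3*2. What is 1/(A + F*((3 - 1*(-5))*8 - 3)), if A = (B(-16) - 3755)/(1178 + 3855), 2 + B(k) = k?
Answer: -719/44398 ≈ -0.016194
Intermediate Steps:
B(k) = -2 + k
F = -1 (F = 5 - 6 = -1)
A = -539/719 (A = ((-2 - 16) - 3755)/(1178 + 3855) = (-18 - 3755)/5033 = -3773*1/5033 = -539/719 ≈ -0.74965)
1/(A + F*((3 - 1*(-5))*8 - 3)) = 1/(-539/719 - ((3 - 1*(-5))*8 - 3)) = 1/(-539/719 - ((3 + 5)*8 - 3)) = 1/(-539/719 - (8*8 - 3)) = 1/(-539/719 - (64 - 3)) = 1/(-539/719 - 1*61) = 1/(-539/719 - 61) = 1/(-44398/719) = -719/44398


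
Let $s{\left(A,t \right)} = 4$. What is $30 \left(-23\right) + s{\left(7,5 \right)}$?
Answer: $-686$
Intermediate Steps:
$30 \left(-23\right) + s{\left(7,5 \right)} = 30 \left(-23\right) + 4 = -690 + 4 = -686$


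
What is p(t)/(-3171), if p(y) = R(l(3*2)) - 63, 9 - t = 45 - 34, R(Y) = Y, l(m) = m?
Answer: 19/1057 ≈ 0.017975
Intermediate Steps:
t = -2 (t = 9 - (45 - 34) = 9 - 1*11 = 9 - 11 = -2)
p(y) = -57 (p(y) = 3*2 - 63 = 6 - 63 = -57)
p(t)/(-3171) = -57/(-3171) = -57*(-1/3171) = 19/1057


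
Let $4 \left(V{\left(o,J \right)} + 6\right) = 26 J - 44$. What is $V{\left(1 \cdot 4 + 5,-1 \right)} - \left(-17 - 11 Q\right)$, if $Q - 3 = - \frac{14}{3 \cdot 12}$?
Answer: $\frac{200}{9} \approx 22.222$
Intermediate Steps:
$V{\left(o,J \right)} = -17 + \frac{13 J}{2}$ ($V{\left(o,J \right)} = -6 + \frac{26 J - 44}{4} = -6 + \frac{-44 + 26 J}{4} = -6 + \left(-11 + \frac{13 J}{2}\right) = -17 + \frac{13 J}{2}$)
$Q = \frac{47}{18}$ ($Q = 3 - \frac{14}{3 \cdot 12} = 3 - \frac{14}{36} = 3 - \frac{7}{18} = \frac{47}{18} \approx 2.6111$)
$V{\left(1 \cdot 4 + 5,-1 \right)} - \left(-17 - 11 Q\right) = \left(-17 + \frac{13}{2} \left(-1\right)\right) - \left(-17 - \frac{517}{18}\right) = \left(-17 - \frac{13}{2}\right) - \left(-17 - \frac{517}{18}\right) = - \frac{47}{2} - - \frac{823}{18} = - \frac{47}{2} + \frac{823}{18} = \frac{200}{9}$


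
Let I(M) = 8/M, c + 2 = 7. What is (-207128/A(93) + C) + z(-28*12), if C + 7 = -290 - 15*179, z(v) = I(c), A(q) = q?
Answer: -2421526/465 ≈ -5207.6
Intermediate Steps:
c = 5 (c = -2 + 7 = 5)
z(v) = 8/5
C = -2982 (C = -7 + (-290 - 15*179) = -7 + (-290 - 2685) = -7 - 2975 = -2982)
(-207128/A(93) + C) + z(-28*12) = (-207128/93 - 2982) + 8/5 = -484454/93 + 8/5 = -2421526/465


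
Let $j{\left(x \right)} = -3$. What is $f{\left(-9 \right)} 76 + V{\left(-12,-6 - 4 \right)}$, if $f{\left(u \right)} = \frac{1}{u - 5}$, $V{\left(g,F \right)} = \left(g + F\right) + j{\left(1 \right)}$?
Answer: $- \frac{213}{7} \approx -30.429$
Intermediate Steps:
$V{\left(g,F \right)} = -3 + F + g$ ($V{\left(g,F \right)} = \left(g + F\right) - 3 = \left(F + g\right) - 3 = -3 + F + g$)
$f{\left(u \right)} = \frac{1}{-5 + u}$
$f{\left(-9 \right)} 76 + V{\left(-12,-6 - 4 \right)} = \frac{1}{-5 - 9} \cdot 76 - 25 = \frac{1}{-14} \cdot 76 - 25 = \left(- \frac{1}{14}\right) 76 - 25 = - \frac{38}{7} - 25 = - \frac{213}{7}$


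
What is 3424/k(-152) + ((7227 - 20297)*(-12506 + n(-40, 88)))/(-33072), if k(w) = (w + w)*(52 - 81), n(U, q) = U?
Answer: -7528651651/1518556 ≈ -4957.8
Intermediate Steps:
k(w) = -58*w (k(w) = (2*w)*(-29) = -58*w)
3424/k(-152) + ((7227 - 20297)*(-12506 + n(-40, 88)))/(-33072) = 3424/((-58*(-152))) + ((7227 - 20297)*(-12506 - 40))/(-33072) = 3424/8816 - 13070*(-12546)*(-1/33072) = 3424*(1/8816) + 163976220*(-1/33072) = 214/551 - 13664685/2756 = -7528651651/1518556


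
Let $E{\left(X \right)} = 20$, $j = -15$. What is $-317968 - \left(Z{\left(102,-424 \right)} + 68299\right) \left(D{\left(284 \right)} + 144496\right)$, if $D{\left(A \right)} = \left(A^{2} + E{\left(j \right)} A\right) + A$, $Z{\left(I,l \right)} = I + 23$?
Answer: $-15814199152$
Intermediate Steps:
$Z{\left(I,l \right)} = 23 + I$
$D{\left(A \right)} = A^{2} + 21 A$ ($D{\left(A \right)} = \left(A^{2} + 20 A\right) + A = A^{2} + 21 A$)
$-317968 - \left(Z{\left(102,-424 \right)} + 68299\right) \left(D{\left(284 \right)} + 144496\right) = -317968 - \left(\left(23 + 102\right) + 68299\right) \left(284 \left(21 + 284\right) + 144496\right) = -317968 - \left(125 + 68299\right) \left(284 \cdot 305 + 144496\right) = -317968 - 68424 \left(86620 + 144496\right) = -317968 - 68424 \cdot 231116 = -317968 - 15813881184 = -15814199152$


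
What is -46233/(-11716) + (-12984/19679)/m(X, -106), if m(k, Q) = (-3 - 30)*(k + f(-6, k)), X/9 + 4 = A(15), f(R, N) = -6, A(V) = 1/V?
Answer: 2071404800099/524983216428 ≈ 3.9457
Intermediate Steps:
X = -177/5 (X = -36 + 9/15 = -36 + 9*(1/15) = -36 + ⅗ = -177/5 ≈ -35.400)
m(k, Q) = 198 - 33*k (m(k, Q) = (-3 - 30)*(k - 6) = -33*(-6 + k) = 198 - 33*k)
-46233/(-11716) + (-12984/19679)/m(X, -106) = -46233/(-11716) + (-12984/19679)/(198 - 33*(-177/5)) = -46233*(-1/11716) + (-12984*1/19679)/(198 + 5841/5) = 46233/11716 - 12984/(19679*6831/5) = 46233/11716 - 12984/19679*5/6831 = 46233/11716 - 21640/44809083 = 2071404800099/524983216428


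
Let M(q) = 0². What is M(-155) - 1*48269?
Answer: -48269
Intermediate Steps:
M(q) = 0
M(-155) - 1*48269 = 0 - 1*48269 = 0 - 48269 = -48269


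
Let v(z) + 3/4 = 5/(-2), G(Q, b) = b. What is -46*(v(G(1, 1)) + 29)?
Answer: -2369/2 ≈ -1184.5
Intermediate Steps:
v(z) = -13/4 (v(z) = -3/4 + 5/(-2) = -3/4 + 5*(-1/2) = -3/4 - 5/2 = -13/4)
-46*(v(G(1, 1)) + 29) = -46*(-13/4 + 29) = -46*103/4 = -2369/2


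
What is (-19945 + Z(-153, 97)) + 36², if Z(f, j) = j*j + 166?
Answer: -9074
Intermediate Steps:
Z(f, j) = 166 + j² (Z(f, j) = j² + 166 = 166 + j²)
(-19945 + Z(-153, 97)) + 36² = (-19945 + (166 + 97²)) + 36² = (-19945 + (166 + 9409)) + 1296 = (-19945 + 9575) + 1296 = -10370 + 1296 = -9074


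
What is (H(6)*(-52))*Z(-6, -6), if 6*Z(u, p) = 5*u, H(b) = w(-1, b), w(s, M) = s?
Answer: -260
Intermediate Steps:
H(b) = -1
Z(u, p) = 5*u/6 (Z(u, p) = (5*u)/6 = 5*u/6)
(H(6)*(-52))*Z(-6, -6) = (-1*(-52))*((5/6)*(-6)) = 52*(-5) = -260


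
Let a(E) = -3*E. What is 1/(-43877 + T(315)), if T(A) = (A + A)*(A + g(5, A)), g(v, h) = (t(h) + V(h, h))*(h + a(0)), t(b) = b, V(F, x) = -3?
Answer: 1/62070973 ≈ 1.6111e-8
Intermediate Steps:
g(v, h) = h*(-3 + h) (g(v, h) = (h - 3)*(h - 3*0) = (-3 + h)*(h + 0) = (-3 + h)*h = h*(-3 + h))
T(A) = 2*A*(A + A*(-3 + A)) (T(A) = (A + A)*(A + A*(-3 + A)) = (2*A)*(A + A*(-3 + A)) = 2*A*(A + A*(-3 + A)))
1/(-43877 + T(315)) = 1/(-43877 + 2*315²*(-2 + 315)) = 1/(-43877 + 2*99225*313) = 1/(-43877 + 62114850) = 1/62070973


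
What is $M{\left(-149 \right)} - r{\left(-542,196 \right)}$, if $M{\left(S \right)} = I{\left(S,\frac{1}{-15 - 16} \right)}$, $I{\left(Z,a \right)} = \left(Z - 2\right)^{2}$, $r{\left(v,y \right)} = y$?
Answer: $22605$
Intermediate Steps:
$I{\left(Z,a \right)} = \left(-2 + Z\right)^{2}$
$M{\left(S \right)} = \left(-2 + S\right)^{2}$
$M{\left(-149 \right)} - r{\left(-542,196 \right)} = \left(-2 - 149\right)^{2} - 196 = \left(-151\right)^{2} - 196 = 22801 - 196 = 22605$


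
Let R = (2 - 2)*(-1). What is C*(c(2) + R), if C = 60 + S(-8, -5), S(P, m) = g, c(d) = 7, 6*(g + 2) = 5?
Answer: 2471/6 ≈ 411.83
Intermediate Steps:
g = -7/6 (g = -2 + (1/6)*5 = -2 + 5/6 = -7/6 ≈ -1.1667)
S(P, m) = -7/6
R = 0 (R = 0*(-1) = 0)
C = 353/6 (C = 60 - 7/6 = 353/6 ≈ 58.833)
C*(c(2) + R) = 353*(7 + 0)/6 = (353/6)*7 = 2471/6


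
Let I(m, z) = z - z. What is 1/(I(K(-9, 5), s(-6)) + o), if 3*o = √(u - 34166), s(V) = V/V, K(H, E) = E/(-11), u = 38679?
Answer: 3*√4513/4513 ≈ 0.044657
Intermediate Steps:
K(H, E) = -E/11 (K(H, E) = E*(-1/11) = -E/11)
s(V) = 1
I(m, z) = 0
o = √4513/3 (o = √(38679 - 34166)/3 = √4513/3 ≈ 22.393)
1/(I(K(-9, 5), s(-6)) + o) = 1/(0 + √4513/3) = 1/(√4513/3) = 3*√4513/4513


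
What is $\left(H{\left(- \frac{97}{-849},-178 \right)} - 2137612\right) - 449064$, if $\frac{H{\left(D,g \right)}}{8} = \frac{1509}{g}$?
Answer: $- \frac{230220200}{89} \approx -2.5867 \cdot 10^{6}$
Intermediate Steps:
$H{\left(D,g \right)} = \frac{12072}{g}$ ($H{\left(D,g \right)} = 8 \frac{1509}{g} = \frac{12072}{g}$)
$\left(H{\left(- \frac{97}{-849},-178 \right)} - 2137612\right) - 449064 = \left(\frac{12072}{-178} - 2137612\right) - 449064 = \left(12072 \left(- \frac{1}{178}\right) - 2137612\right) - 449064 = \left(- \frac{6036}{89} - 2137612\right) - 449064 = - \frac{190253504}{89} - 449064 = - \frac{230220200}{89}$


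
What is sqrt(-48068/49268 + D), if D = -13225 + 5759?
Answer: 3*I*sqrt(125867065807)/12317 ≈ 86.412*I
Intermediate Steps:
D = -7466
sqrt(-48068/49268 + D) = sqrt(-48068/49268 - 7466) = sqrt(-48068*1/49268 - 7466) = sqrt(-12017/12317 - 7466) = sqrt(-91970739/12317) = 3*I*sqrt(125867065807)/12317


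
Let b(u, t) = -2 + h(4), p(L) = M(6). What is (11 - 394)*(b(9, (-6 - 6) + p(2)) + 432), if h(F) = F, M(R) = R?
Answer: -166222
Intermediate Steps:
p(L) = 6
b(u, t) = 2 (b(u, t) = -2 + 4 = 2)
(11 - 394)*(b(9, (-6 - 6) + p(2)) + 432) = (11 - 394)*(2 + 432) = -383*434 = -166222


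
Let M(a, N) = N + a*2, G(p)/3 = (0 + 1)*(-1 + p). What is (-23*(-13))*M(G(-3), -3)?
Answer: -8073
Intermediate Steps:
G(p) = -3 + 3*p (G(p) = 3*((0 + 1)*(-1 + p)) = 3*(1*(-1 + p)) = 3*(-1 + p) = -3 + 3*p)
M(a, N) = N + 2*a
(-23*(-13))*M(G(-3), -3) = (-23*(-13))*(-3 + 2*(-3 + 3*(-3))) = 299*(-3 + 2*(-3 - 9)) = 299*(-3 + 2*(-12)) = 299*(-3 - 24) = 299*(-27) = -8073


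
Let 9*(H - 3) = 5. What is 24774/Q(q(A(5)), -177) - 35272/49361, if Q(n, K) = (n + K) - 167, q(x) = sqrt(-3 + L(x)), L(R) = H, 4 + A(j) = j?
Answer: -3823569055912/52570402859 - 74322*sqrt(5)/1065019 ≈ -72.888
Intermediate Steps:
H = 32/9 (H = 3 + (1/9)*5 = 3 + 5/9 = 32/9 ≈ 3.5556)
A(j) = -4 + j
L(R) = 32/9
q(x) = sqrt(5)/3 (q(x) = sqrt(-3 + 32/9) = sqrt(5/9) = sqrt(5)/3)
Q(n, K) = -167 + K + n (Q(n, K) = (K + n) - 167 = -167 + K + n)
24774/Q(q(A(5)), -177) - 35272/49361 = 24774/(-167 - 177 + sqrt(5)/3) - 35272/49361 = 24774/(-344 + sqrt(5)/3) - 35272*1/49361 = 24774/(-344 + sqrt(5)/3) - 35272/49361 = -35272/49361 + 24774/(-344 + sqrt(5)/3)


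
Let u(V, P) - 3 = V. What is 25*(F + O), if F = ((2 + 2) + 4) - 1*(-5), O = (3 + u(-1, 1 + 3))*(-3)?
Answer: -50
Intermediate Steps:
u(V, P) = 3 + V
O = -15 (O = (3 + (3 - 1))*(-3) = (3 + 2)*(-3) = 5*(-3) = -15)
F = 13 (F = (4 + 4) + 5 = 8 + 5 = 13)
25*(F + O) = 25*(13 - 15) = 25*(-2) = -50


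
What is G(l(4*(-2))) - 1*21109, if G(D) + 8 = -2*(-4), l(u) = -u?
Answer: -21109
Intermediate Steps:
G(D) = 0 (G(D) = -8 - 2*(-4) = -8 + 8 = 0)
G(l(4*(-2))) - 1*21109 = 0 - 1*21109 = 0 - 21109 = -21109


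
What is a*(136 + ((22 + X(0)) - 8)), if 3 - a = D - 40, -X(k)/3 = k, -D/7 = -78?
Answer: -75450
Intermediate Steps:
D = 546 (D = -7*(-78) = 546)
X(k) = -3*k
a = -503 (a = 3 - (546 - 40) = 3 - 1*506 = 3 - 506 = -503)
a*(136 + ((22 + X(0)) - 8)) = -503*(136 + ((22 - 3*0) - 8)) = -503*(136 + ((22 + 0) - 8)) = -503*(136 + (22 - 8)) = -503*(136 + 14) = -503*150 = -75450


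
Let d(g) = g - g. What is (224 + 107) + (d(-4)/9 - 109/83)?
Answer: 27364/83 ≈ 329.69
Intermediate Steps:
d(g) = 0
(224 + 107) + (d(-4)/9 - 109/83) = (224 + 107) + (0/9 - 109/83) = 331 + (0*(1/9) - 109*1/83) = 331 + (0 - 109/83) = 331 - 109/83 = 27364/83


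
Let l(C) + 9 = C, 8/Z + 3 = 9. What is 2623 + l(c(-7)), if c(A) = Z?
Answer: 7846/3 ≈ 2615.3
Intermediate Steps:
Z = 4/3 (Z = 8/(-3 + 9) = 8/6 = 8*(⅙) = 4/3 ≈ 1.3333)
c(A) = 4/3
l(C) = -9 + C
2623 + l(c(-7)) = 2623 + (-9 + 4/3) = 2623 - 23/3 = 7846/3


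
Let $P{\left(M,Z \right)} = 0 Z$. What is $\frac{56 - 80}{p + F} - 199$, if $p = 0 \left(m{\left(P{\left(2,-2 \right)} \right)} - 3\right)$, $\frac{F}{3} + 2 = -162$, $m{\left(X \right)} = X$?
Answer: $- \frac{8157}{41} \approx -198.95$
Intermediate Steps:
$P{\left(M,Z \right)} = 0$
$F = -492$ ($F = -6 + 3 \left(-162\right) = -6 - 486 = -492$)
$p = 0$ ($p = 0 \left(0 - 3\right) = 0 \left(-3\right) = 0$)
$\frac{56 - 80}{p + F} - 199 = \frac{56 - 80}{0 - 492} - 199 = - \frac{24}{-492} - 199 = \left(-24\right) \left(- \frac{1}{492}\right) - 199 = \frac{2}{41} - 199 = - \frac{8157}{41}$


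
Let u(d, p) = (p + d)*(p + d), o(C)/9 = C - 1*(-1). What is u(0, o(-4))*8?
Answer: 5832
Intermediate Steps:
o(C) = 9 + 9*C (o(C) = 9*(C - 1*(-1)) = 9*(C + 1) = 9*(1 + C) = 9 + 9*C)
u(d, p) = (d + p)**2 (u(d, p) = (d + p)*(d + p) = (d + p)**2)
u(0, o(-4))*8 = (0 + (9 + 9*(-4)))**2*8 = (0 + (9 - 36))**2*8 = (0 - 27)**2*8 = (-27)**2*8 = 729*8 = 5832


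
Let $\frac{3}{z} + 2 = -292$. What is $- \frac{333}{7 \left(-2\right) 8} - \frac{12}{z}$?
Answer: $\frac{132045}{112} \approx 1179.0$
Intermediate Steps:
$z = - \frac{1}{98}$ ($z = \frac{3}{-2 - 292} = \frac{3}{-294} = 3 \left(- \frac{1}{294}\right) = - \frac{1}{98} \approx -0.010204$)
$- \frac{333}{7 \left(-2\right) 8} - \frac{12}{z} = - \frac{333}{7 \left(-2\right) 8} - \frac{12}{- \frac{1}{98}} = - \frac{333}{\left(-14\right) 8} - -1176 = - \frac{333}{-112} + 1176 = \left(-333\right) \left(- \frac{1}{112}\right) + 1176 = \frac{333}{112} + 1176 = \frac{132045}{112}$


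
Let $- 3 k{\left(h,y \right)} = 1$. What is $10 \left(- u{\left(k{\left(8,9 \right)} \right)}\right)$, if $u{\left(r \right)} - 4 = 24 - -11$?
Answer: $-390$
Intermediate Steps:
$k{\left(h,y \right)} = - \frac{1}{3}$ ($k{\left(h,y \right)} = \left(- \frac{1}{3}\right) 1 = - \frac{1}{3}$)
$u{\left(r \right)} = 39$ ($u{\left(r \right)} = 4 + \left(24 - -11\right) = 4 + \left(24 + 11\right) = 4 + 35 = 39$)
$10 \left(- u{\left(k{\left(8,9 \right)} \right)}\right) = 10 \left(\left(-1\right) 39\right) = 10 \left(-39\right) = -390$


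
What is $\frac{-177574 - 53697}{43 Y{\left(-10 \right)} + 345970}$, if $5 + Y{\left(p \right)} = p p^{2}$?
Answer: $- \frac{231271}{302755} \approx -0.76389$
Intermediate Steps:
$Y{\left(p \right)} = -5 + p^{3}$ ($Y{\left(p \right)} = -5 + p p^{2} = -5 + p^{3}$)
$\frac{-177574 - 53697}{43 Y{\left(-10 \right)} + 345970} = \frac{-177574 - 53697}{43 \left(-5 + \left(-10\right)^{3}\right) + 345970} = - \frac{231271}{43 \left(-5 - 1000\right) + 345970} = - \frac{231271}{43 \left(-1005\right) + 345970} = - \frac{231271}{-43215 + 345970} = - \frac{231271}{302755}$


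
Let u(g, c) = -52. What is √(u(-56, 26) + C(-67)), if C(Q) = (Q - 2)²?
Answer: √4709 ≈ 68.622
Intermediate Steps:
C(Q) = (-2 + Q)²
√(u(-56, 26) + C(-67)) = √(-52 + (-2 - 67)²) = √(-52 + (-69)²) = √(-52 + 4761) = √4709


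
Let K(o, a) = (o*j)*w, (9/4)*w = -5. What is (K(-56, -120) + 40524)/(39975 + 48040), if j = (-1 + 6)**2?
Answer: 392716/792135 ≈ 0.49577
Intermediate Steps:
w = -20/9 (w = (4/9)*(-5) = -20/9 ≈ -2.2222)
j = 25 (j = 5**2 = 25)
K(o, a) = -500*o/9 (K(o, a) = (o*25)*(-20/9) = (25*o)*(-20/9) = -500*o/9)
(K(-56, -120) + 40524)/(39975 + 48040) = (-500/9*(-56) + 40524)/(39975 + 48040) = (28000/9 + 40524)/88015 = (392716/9)*(1/88015) = 392716/792135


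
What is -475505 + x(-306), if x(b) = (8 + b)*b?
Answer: -384317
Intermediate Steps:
x(b) = b*(8 + b)
-475505 + x(-306) = -475505 - 306*(8 - 306) = -475505 - 306*(-298) = -475505 + 91188 = -384317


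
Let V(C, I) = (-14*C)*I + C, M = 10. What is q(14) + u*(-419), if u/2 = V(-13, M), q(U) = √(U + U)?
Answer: -1514266 + 2*√7 ≈ -1.5143e+6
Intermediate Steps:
V(C, I) = C - 14*C*I (V(C, I) = -14*C*I + C = C - 14*C*I)
q(U) = √2*√U (q(U) = √(2*U) = √2*√U)
u = 3614 (u = 2*(-13*(1 - 14*10)) = 2*(-13*(1 - 140)) = 2*(-13*(-139)) = 2*1807 = 3614)
q(14) + u*(-419) = √2*√14 + 3614*(-419) = 2*√7 - 1514266 = -1514266 + 2*√7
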